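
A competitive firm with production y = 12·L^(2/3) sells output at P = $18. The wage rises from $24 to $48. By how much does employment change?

From P·MP_L = w with MP_L = 8·L^(-1/3), the labor demand is L(w) = (144/w)^(3).
At w = 24: L = 216. At w = 48: L = 27.
ΔL = 27 − 216 = -189.

ΔL = -189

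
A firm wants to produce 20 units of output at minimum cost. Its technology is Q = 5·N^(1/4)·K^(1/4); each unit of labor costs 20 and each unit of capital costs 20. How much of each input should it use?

Cost minimization requires the marginal rate of technical substitution to equal the input-price ratio: MP_N/MP_K = w/r.
Here MP_N/MP_K = (1/4)·(K/N)/(1/4) = (K/N). Setting this equal to 20/20 = 1 gives K = N.
Substituting into Q = 20: 5·N^(1/4)·(N)^(1/4) = 20.
Solving, N = 16 and K = 16.

N* = 16, K* = 16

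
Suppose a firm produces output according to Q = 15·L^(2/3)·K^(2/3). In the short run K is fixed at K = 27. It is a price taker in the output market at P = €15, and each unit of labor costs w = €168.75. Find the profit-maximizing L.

L* = 512

With K = 27, MP_L = (2/3)·15·L^(-1/3)·27^(2/3) = 90·L^(-1/3).
Profit maximization for a price taker requires P·MP_L = w: 15·90·L^(-1/3) = 168.75.
So L^(-1/3) = 0.125, which gives L = 512.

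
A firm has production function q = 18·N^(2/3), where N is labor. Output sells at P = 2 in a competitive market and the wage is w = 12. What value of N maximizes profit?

MP_N = (2/3)·18·N^(-1/3) = 12·N^(-1/3).
Profit maximization for a price taker requires P·MP_N = w: 2·12·N^(-1/3) = 12.
So N^(-1/3) = 0.5, which gives N = 8.

N* = 8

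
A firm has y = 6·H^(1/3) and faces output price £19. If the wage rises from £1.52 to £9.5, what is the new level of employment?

H* = 8

From P·MP_H = w with MP_H = 2·H^(-2/3), the labor demand is H(w) = (38/w)^(3/2).
At w = 1.52: H = 125. At w = 9.5: H = 8.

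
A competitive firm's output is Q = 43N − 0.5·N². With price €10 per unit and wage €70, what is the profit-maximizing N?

The marginal product of N is MP_N = 43 − N.
A price-taking firm hires until the value of the marginal product equals the wage: P·MP_N = w, so 10·(43 − N) = 70.
Then 43 − N = 7, giving N = 36.

N* = 36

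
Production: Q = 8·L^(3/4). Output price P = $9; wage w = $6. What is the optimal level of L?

MP_L = (3/4)·8·L^(-1/4) = 6·L^(-1/4).
Profit maximization for a price taker requires P·MP_L = w: 9·6·L^(-1/4) = 6.
So L^(-1/4) = 1/9, which gives L = 6561.

L* = 6561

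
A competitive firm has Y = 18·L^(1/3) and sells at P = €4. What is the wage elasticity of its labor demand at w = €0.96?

MP_L = (1/3)·18·L^(-2/3), so P·MP_L = w gives 24·L^(-2/3) = w.
Solving, L(w) = (24/w)^(3/2). This is a constant-elasticity form: L ∝ w^(−3/2), so ε = −3/2.

ε = -1.5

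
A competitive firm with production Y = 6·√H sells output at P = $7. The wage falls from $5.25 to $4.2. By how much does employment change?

ΔH = 9

From P·MP_H = w with MP_H = 3·H^(-1/2), the labor demand is H(w) = (21/w)^(2).
At w = 5.25: H = 16. At w = 4.2: H = 25.
ΔH = 25 − 16 = 9.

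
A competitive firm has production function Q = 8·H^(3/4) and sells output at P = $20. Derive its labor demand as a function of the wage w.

H(w) = (120/w)^(4)

MP_H = (3/4)·8·H^(-1/4) = 6·H^(-1/4).
Setting P·MP_H = w: 120·H^(-1/4) = w.
Solving for H: H^(-1/4) = w/120, so H = (120/w)^(4).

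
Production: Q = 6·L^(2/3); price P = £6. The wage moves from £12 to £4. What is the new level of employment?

L* = 216

From P·MP_L = w with MP_L = 4·L^(-1/3), the labor demand is L(w) = (24/w)^(3).
At w = 12: L = 8. At w = 4: L = 216.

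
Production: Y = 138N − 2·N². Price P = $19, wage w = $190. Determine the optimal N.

The marginal product of N is MP_N = 138 − 4N.
A price-taking firm hires until the value of the marginal product equals the wage: P·MP_N = w, so 19·(138 − 4N) = 190.
Then 138 − 4N = 10, giving N = 32.

N* = 32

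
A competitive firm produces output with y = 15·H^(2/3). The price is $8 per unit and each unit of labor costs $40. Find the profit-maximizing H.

MP_H = (2/3)·15·H^(-1/3) = 10·H^(-1/3).
Profit maximization for a price taker requires P·MP_H = w: 8·10·H^(-1/3) = 40.
So H^(-1/3) = 0.5, which gives H = 8.

H* = 8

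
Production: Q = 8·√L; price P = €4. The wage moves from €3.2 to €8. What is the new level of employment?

L* = 4

From P·MP_L = w with MP_L = 4·L^(-1/2), the labor demand is L(w) = (16/w)^(2).
At w = 3.2: L = 25. At w = 8: L = 4.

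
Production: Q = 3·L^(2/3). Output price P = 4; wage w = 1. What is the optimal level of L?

MP_L = (2/3)·3·L^(-1/3) = 2·L^(-1/3).
Profit maximization for a price taker requires P·MP_L = w: 4·2·L^(-1/3) = 1.
So L^(-1/3) = 0.125, which gives L = 512.

L* = 512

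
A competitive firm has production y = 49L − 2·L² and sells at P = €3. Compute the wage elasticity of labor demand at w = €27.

From P·MP_L = w with MP_L = 49 − 4L, labor demand is L(w) = (49 − w/3)/4.
dL/dw = −1/(12) = -1/12.
At w = 27, L = 10, so ε = (dL/dw)·(w/L) = (-1/12)·(27/10) = -0.225.

ε = -0.225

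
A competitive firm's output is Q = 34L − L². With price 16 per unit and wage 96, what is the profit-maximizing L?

L* = 14

The marginal product of L is MP_L = 34 − 2L.
A price-taking firm hires until the value of the marginal product equals the wage: P·MP_L = w, so 16·(34 − 2L) = 96.
Then 34 − 2L = 6, giving L = 14.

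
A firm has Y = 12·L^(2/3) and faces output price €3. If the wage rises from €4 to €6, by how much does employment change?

From P·MP_L = w with MP_L = 8·L^(-1/3), the labor demand is L(w) = (24/w)^(3).
At w = 4: L = 216. At w = 6: L = 64.
ΔL = 64 − 216 = -152.

ΔL = -152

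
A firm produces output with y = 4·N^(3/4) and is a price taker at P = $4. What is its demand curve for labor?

MP_N = (3/4)·4·N^(-1/4) = 3·N^(-1/4).
Setting P·MP_N = w: 12·N^(-1/4) = w.
Solving for N: N^(-1/4) = w/12, so N = (12/w)^(4).

N(w) = 20736/w^(4)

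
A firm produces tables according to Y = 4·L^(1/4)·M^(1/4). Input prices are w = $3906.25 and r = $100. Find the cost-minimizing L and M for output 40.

L* = 16, M* = 625

Cost minimization requires the marginal rate of technical substitution to equal the input-price ratio: MP_L/MP_M = w/r.
Here MP_L/MP_M = (1/4)·(M/L)/(1/4) = (M/L). Setting this equal to 3906.25/100 = 39.0625 gives M = 39.0625L.
Substituting into Y = 40: 4·L^(1/4)·(39.0625L)^(1/4) = 40.
Solving, L = 16 and M = 625.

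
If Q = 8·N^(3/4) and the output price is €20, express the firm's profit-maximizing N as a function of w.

MP_N = (3/4)·8·N^(-1/4) = 6·N^(-1/4).
Setting P·MP_N = w: 120·N^(-1/4) = w.
Solving for N: N^(-1/4) = w/120, so N = (120/w)^(4).

N(w) = (120/w)^(4)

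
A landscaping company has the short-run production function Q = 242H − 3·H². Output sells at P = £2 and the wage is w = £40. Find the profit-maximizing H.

The marginal product of H is MP_H = 242 − 6H.
A price-taking firm hires until the value of the marginal product equals the wage: P·MP_H = w, so 2·(242 − 6H) = 40.
Then 242 − 6H = 20, giving H = 37.

H* = 37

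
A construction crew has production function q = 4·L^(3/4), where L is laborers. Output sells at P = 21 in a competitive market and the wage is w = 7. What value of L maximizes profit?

L* = 6561

MP_L = (3/4)·4·L^(-1/4) = 3·L^(-1/4).
Profit maximization for a price taker requires P·MP_L = w: 21·3·L^(-1/4) = 7.
So L^(-1/4) = 1/9, which gives L = 6561.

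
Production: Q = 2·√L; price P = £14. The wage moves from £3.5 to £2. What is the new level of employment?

From P·MP_L = w with MP_L = L^(-1/2), the labor demand is L(w) = (14/w)^(2).
At w = 3.5: L = 16. At w = 2: L = 49.

L* = 49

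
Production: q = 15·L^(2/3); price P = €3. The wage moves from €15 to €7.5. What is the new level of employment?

From P·MP_L = w with MP_L = 10·L^(-1/3), the labor demand is L(w) = (30/w)^(3).
At w = 15: L = 8. At w = 7.5: L = 64.

L* = 64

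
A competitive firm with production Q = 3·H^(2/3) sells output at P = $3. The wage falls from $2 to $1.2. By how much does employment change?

From P·MP_H = w with MP_H = 2·H^(-1/3), the labor demand is H(w) = (6/w)^(3).
At w = 2: H = 27. At w = 1.2: H = 125.
ΔH = 125 − 27 = 98.

ΔH = 98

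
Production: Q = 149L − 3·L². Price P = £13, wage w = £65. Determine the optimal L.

L* = 24

The marginal product of L is MP_L = 149 − 6L.
A price-taking firm hires until the value of the marginal product equals the wage: P·MP_L = w, so 13·(149 − 6L) = 65.
Then 149 − 6L = 5, giving L = 24.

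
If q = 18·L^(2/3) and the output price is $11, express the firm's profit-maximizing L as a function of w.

L(w) = 2299968/w³

MP_L = (2/3)·18·L^(-1/3) = 12·L^(-1/3).
Setting P·MP_L = w: 132·L^(-1/3) = w.
Solving for L: L^(-1/3) = w/132, so L = (132/w)^(3).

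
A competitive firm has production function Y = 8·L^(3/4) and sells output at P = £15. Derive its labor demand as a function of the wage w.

L(w) = (90/w)^(4)

MP_L = (3/4)·8·L^(-1/4) = 6·L^(-1/4).
Setting P·MP_L = w: 90·L^(-1/4) = w.
Solving for L: L^(-1/4) = w/90, so L = (90/w)^(4).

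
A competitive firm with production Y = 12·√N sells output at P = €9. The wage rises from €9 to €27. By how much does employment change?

From P·MP_N = w with MP_N = 6·N^(-1/2), the labor demand is N(w) = (54/w)^(2).
At w = 9: N = 36. At w = 27: N = 4.
ΔN = 4 − 36 = -32.

ΔN = -32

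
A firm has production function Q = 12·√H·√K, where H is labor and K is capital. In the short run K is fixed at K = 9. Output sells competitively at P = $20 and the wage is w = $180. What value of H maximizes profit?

With K = 9, MP_H = (1/2)·12·H^(-1/2)·9^(1/2) = 18·H^(-1/2).
Profit maximization for a price taker requires P·MP_H = w: 20·18·H^(-1/2) = 180.
So H^(-1/2) = 0.5, which gives H = 4.

H* = 4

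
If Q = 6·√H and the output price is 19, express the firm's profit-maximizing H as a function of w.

H(w) = 3249/w²

MP_H = (1/2)·6·H^(-1/2) = 3·H^(-1/2).
Setting P·MP_H = w: 57·H^(-1/2) = w.
Solving for H: H^(-1/2) = w/57, so H = (57/w)^(2).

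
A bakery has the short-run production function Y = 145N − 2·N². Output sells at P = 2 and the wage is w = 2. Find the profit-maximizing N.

N* = 36

The marginal product of N is MP_N = 145 − 4N.
A price-taking firm hires until the value of the marginal product equals the wage: P·MP_N = w, so 2·(145 − 4N) = 2.
Then 145 − 4N = 1, giving N = 36.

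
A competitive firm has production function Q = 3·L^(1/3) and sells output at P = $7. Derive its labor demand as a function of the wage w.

MP_L = (1/3)·3·L^(-2/3) = L^(-2/3).
Setting P·MP_L = w: 7·L^(-2/3) = w.
Solving for L: L^(-2/3) = w/7, so L = (7/w)^(3/2).

L(w) = (7/w)^(3/2)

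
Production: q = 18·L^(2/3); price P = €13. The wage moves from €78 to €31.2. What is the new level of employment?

From P·MP_L = w with MP_L = 12·L^(-1/3), the labor demand is L(w) = (156/w)^(3).
At w = 78: L = 8. At w = 31.2: L = 125.

L* = 125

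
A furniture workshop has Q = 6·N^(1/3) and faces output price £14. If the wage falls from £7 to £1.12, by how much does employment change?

From P·MP_N = w with MP_N = 2·N^(-2/3), the labor demand is N(w) = (28/w)^(3/2).
At w = 7: N = 8. At w = 1.12: N = 125.
ΔN = 125 − 8 = 117.

ΔN = 117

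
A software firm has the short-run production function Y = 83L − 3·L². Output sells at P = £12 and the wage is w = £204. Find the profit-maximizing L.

The marginal product of L is MP_L = 83 − 6L.
A price-taking firm hires until the value of the marginal product equals the wage: P·MP_L = w, so 12·(83 − 6L) = 204.
Then 83 − 6L = 17, giving L = 11.

L* = 11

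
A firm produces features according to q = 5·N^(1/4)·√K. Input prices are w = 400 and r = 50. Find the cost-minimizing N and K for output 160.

N* = 16, K* = 256

Cost minimization requires the marginal rate of technical substitution to equal the input-price ratio: MP_N/MP_K = w/r.
Here MP_N/MP_K = (1/4)·(K/N)/(1/2) = 0.5·(K/N). Setting this equal to 400/50 = 8 gives K = 16N.
Substituting into q = 160: 5·N^(1/4)·(16N)^(1/2) = 160.
Solving, N = 16 and K = 256.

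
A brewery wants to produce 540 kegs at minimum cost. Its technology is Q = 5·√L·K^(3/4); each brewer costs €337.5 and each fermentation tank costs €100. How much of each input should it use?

Cost minimization requires the marginal rate of technical substitution to equal the input-price ratio: MP_L/MP_K = w/r.
Here MP_L/MP_K = (1/2)·(K/L)/(3/4) = (2/3)·(K/L). Setting this equal to 337.5/100 = 3.375 gives K = 5.0625L.
Substituting into Q = 540: 5·L^(1/2)·(5.0625L)^(3/4) = 540.
Solving, L = 16 and K = 81.

L* = 16, K* = 81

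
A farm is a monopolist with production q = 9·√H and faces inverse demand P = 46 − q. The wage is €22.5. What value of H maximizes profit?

Marginal revenue from the inverse demand is MR = 46 − 2q.
The marginal product is MP_H = 4.5·H^(-1/2).
A monopolist hires until marginal revenue product equals the wage: MR·MP_H = w.
At H, q = 9·√H. Substituting and solving: (46 − 18·√H)·4.5·H^(-1/2) = 22.5 gives H = 4.

H* = 4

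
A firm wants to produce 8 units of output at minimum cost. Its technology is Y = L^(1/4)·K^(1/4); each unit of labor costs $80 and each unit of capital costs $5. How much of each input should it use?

Cost minimization requires the marginal rate of technical substitution to equal the input-price ratio: MP_L/MP_K = w/r.
Here MP_L/MP_K = (1/4)·(K/L)/(1/4) = (K/L). Setting this equal to 80/5 = 16 gives K = 16L.
Substituting into Y = 8: L^(1/4)·(16L)^(1/4) = 8.
Solving, L = 16 and K = 256.

L* = 16, K* = 256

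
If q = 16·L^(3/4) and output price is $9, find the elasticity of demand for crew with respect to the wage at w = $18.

MP_L = (3/4)·16·L^(-1/4), so P·MP_L = w gives 108·L^(-1/4) = w.
Solving, L(w) = (108/w)^(4). This is a constant-elasticity form: L ∝ w^(−4), so ε = −4.

ε = -4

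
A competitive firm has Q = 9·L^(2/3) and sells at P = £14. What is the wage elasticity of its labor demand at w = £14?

MP_L = (2/3)·9·L^(-1/3), so P·MP_L = w gives 84·L^(-1/3) = w.
Solving, L(w) = (84/w)^(3). This is a constant-elasticity form: L ∝ w^(−3), so ε = −3.

ε = -3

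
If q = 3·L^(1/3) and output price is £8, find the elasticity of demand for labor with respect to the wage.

ε = -1.5

MP_L = (1/3)·3·L^(-2/3), so P·MP_L = w gives 8·L^(-2/3) = w.
Solving, L(w) = (8/w)^(3/2). This is a constant-elasticity form: L ∝ w^(−3/2), so ε = −3/2.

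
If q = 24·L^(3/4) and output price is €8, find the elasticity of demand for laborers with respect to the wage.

MP_L = (3/4)·24·L^(-1/4), so P·MP_L = w gives 144·L^(-1/4) = w.
Solving, L(w) = (144/w)^(4). This is a constant-elasticity form: L ∝ w^(−4), so ε = −4.

ε = -4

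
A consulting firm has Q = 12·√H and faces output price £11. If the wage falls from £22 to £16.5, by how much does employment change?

ΔH = 7

From P·MP_H = w with MP_H = 6·H^(-1/2), the labor demand is H(w) = (66/w)^(2).
At w = 22: H = 9. At w = 16.5: H = 16.
ΔH = 16 − 9 = 7.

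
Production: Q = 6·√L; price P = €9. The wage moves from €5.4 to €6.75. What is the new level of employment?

From P·MP_L = w with MP_L = 3·L^(-1/2), the labor demand is L(w) = (27/w)^(2).
At w = 5.4: L = 25. At w = 6.75: L = 16.

L* = 16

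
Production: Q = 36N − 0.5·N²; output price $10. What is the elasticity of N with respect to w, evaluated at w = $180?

ε = -1

From P·MP_N = w with MP_N = 36 − N, labor demand is N(w) = 36 − w/10.
dN/dw = −1/(10) = -0.1.
At w = 180, N = 18, so ε = (dN/dw)·(w/N) = (-0.1)·(180/18) = -1.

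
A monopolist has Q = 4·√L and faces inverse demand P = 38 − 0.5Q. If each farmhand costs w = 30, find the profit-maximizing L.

Marginal revenue from the inverse demand is MR = 38 − Q.
The marginal product is MP_L = 2·L^(-1/2).
A monopolist hires until marginal revenue product equals the wage: MR·MP_L = w.
At L, Q = 4·√L. Substituting and solving: (38 − 4·√L)·2·L^(-1/2) = 30 gives L = 4.

L* = 4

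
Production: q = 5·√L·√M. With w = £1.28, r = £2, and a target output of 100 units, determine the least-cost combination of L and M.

L* = 25, M* = 16

Cost minimization requires the marginal rate of technical substitution to equal the input-price ratio: MP_L/MP_M = w/r.
Here MP_L/MP_M = (1/2)·(M/L)/(1/2) = (M/L). Setting this equal to 1.28/2 = 0.64 gives M = 0.64L.
Substituting into q = 100: 5·L^(1/2)·(0.64L)^(1/2) = 100.
Solving, L = 25 and M = 16.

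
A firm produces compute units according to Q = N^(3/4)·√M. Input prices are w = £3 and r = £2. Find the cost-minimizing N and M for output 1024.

N* = 256, M* = 256

Cost minimization requires the marginal rate of technical substitution to equal the input-price ratio: MP_N/MP_M = w/r.
Here MP_N/MP_M = (3/4)·(M/N)/(1/2) = 1.5·(M/N). Setting this equal to 3/2 = 1.5 gives M = N.
Substituting into Q = 1024: N^(3/4)·(N)^(1/2) = 1024.
Solving, N = 256 and M = 256.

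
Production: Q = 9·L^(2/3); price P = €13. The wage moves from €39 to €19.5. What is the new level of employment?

L* = 64

From P·MP_L = w with MP_L = 6·L^(-1/3), the labor demand is L(w) = (78/w)^(3).
At w = 39: L = 8. At w = 19.5: L = 64.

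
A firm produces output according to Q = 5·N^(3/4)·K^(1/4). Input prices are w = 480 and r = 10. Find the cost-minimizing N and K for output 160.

Cost minimization requires the marginal rate of technical substitution to equal the input-price ratio: MP_N/MP_K = w/r.
Here MP_N/MP_K = (3/4)·(K/N)/(1/4) = 3·(K/N). Setting this equal to 480/10 = 48 gives K = 16N.
Substituting into Q = 160: 5·N^(3/4)·(16N)^(1/4) = 160.
Solving, N = 16 and K = 256.

N* = 16, K* = 256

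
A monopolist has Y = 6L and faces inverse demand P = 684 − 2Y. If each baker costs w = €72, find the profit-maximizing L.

Marginal revenue from the inverse demand is MR = 684 − 4Y.
The marginal product is MP_L = 6.
A monopolist hires until marginal revenue product equals the wage: MR·MP_L = w.
(684 − 24L)·6 = 72, so L = 28.

L* = 28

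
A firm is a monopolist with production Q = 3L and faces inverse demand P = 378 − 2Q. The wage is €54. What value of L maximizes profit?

Marginal revenue from the inverse demand is MR = 378 − 4Q.
The marginal product is MP_L = 3.
A monopolist hires until marginal revenue product equals the wage: MR·MP_L = w.
(378 − 12L)·3 = 54, so L = 30.

L* = 30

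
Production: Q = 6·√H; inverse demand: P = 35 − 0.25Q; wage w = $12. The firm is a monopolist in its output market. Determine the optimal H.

Marginal revenue from the inverse demand is MR = 35 − 0.5Q.
The marginal product is MP_H = 3·H^(-1/2).
A monopolist hires until marginal revenue product equals the wage: MR·MP_H = w.
At H, Q = 6·√H. Substituting and solving: (35 − 3·√H)·3·H^(-1/2) = 12 gives H = 25.

H* = 25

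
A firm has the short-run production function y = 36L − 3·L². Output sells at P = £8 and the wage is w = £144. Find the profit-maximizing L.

The marginal product of L is MP_L = 36 − 6L.
A price-taking firm hires until the value of the marginal product equals the wage: P·MP_L = w, so 8·(36 − 6L) = 144.
Then 36 − 6L = 18, giving L = 3.

L* = 3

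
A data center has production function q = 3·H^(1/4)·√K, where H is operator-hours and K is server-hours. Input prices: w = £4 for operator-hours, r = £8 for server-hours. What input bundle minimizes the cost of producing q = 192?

H* = 256, K* = 256

Cost minimization requires the marginal rate of technical substitution to equal the input-price ratio: MP_H/MP_K = w/r.
Here MP_H/MP_K = (1/4)·(K/H)/(1/2) = 0.5·(K/H). Setting this equal to 4/8 = 0.5 gives K = H.
Substituting into q = 192: 3·H^(1/4)·(H)^(1/2) = 192.
Solving, H = 256 and K = 256.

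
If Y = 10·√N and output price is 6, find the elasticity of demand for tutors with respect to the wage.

MP_N = (1/2)·10·N^(-1/2), so P·MP_N = w gives 30·N^(-1/2) = w.
Solving, N(w) = (30/w)^(2). This is a constant-elasticity form: N ∝ w^(−2), so ε = −2.

ε = -2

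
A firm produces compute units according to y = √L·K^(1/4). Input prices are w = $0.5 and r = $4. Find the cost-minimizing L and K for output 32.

L* = 256, K* = 16

Cost minimization requires the marginal rate of technical substitution to equal the input-price ratio: MP_L/MP_K = w/r.
Here MP_L/MP_K = (1/2)·(K/L)/(1/4) = 2·(K/L). Setting this equal to 0.5/4 = 0.125 gives K = 0.0625L.
Substituting into y = 32: L^(1/2)·(0.0625L)^(1/4) = 32.
Solving, L = 256 and K = 16.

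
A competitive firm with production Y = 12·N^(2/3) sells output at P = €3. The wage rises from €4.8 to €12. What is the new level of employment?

From P·MP_N = w with MP_N = 8·N^(-1/3), the labor demand is N(w) = (24/w)^(3).
At w = 4.8: N = 125. At w = 12: N = 8.

N* = 8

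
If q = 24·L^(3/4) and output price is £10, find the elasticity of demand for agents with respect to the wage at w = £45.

MP_L = (3/4)·24·L^(-1/4), so P·MP_L = w gives 180·L^(-1/4) = w.
Solving, L(w) = (180/w)^(4). This is a constant-elasticity form: L ∝ w^(−4), so ε = −4.

ε = -4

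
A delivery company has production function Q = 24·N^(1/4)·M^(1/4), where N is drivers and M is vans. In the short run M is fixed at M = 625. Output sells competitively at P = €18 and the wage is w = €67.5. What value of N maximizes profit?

With M = 625, MP_N = (1/4)·24·N^(-3/4)·625^(1/4) = 30·N^(-3/4).
Profit maximization for a price taker requires P·MP_N = w: 18·30·N^(-3/4) = 67.5.
So N^(-3/4) = 0.125, which gives N = 16.

N* = 16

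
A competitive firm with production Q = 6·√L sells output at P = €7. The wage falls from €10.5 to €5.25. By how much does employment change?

ΔL = 12

From P·MP_L = w with MP_L = 3·L^(-1/2), the labor demand is L(w) = (21/w)^(2).
At w = 10.5: L = 4. At w = 5.25: L = 16.
ΔL = 16 − 4 = 12.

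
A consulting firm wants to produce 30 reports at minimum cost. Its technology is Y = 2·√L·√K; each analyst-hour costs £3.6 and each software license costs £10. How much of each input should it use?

L* = 25, K* = 9

Cost minimization requires the marginal rate of technical substitution to equal the input-price ratio: MP_L/MP_K = w/r.
Here MP_L/MP_K = (1/2)·(K/L)/(1/2) = (K/L). Setting this equal to 3.6/10 = 0.36 gives K = 0.36L.
Substituting into Y = 30: 2·L^(1/2)·(0.36L)^(1/2) = 30.
Solving, L = 25 and K = 9.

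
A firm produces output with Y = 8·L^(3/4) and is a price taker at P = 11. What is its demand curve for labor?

L(w) = (66/w)^(4)

MP_L = (3/4)·8·L^(-1/4) = 6·L^(-1/4).
Setting P·MP_L = w: 66·L^(-1/4) = w.
Solving for L: L^(-1/4) = w/66, so L = (66/w)^(4).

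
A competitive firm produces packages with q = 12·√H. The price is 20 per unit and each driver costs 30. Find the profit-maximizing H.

MP_H = (1/2)·12·H^(-1/2) = 6·H^(-1/2).
Profit maximization for a price taker requires P·MP_H = w: 20·6·H^(-1/2) = 30.
So H^(-1/2) = 0.25, which gives H = 16.

H* = 16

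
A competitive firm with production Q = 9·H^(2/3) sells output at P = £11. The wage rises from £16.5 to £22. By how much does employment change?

ΔH = -37

From P·MP_H = w with MP_H = 6·H^(-1/3), the labor demand is H(w) = (66/w)^(3).
At w = 16.5: H = 64. At w = 22: H = 27.
ΔH = 27 − 64 = -37.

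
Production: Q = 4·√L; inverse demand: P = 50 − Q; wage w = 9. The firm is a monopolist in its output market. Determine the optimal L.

L* = 16

Marginal revenue from the inverse demand is MR = 50 − 2Q.
The marginal product is MP_L = 2·L^(-1/2).
A monopolist hires until marginal revenue product equals the wage: MR·MP_L = w.
At L, Q = 4·√L. Substituting and solving: (50 − 8·√L)·2·L^(-1/2) = 9 gives L = 16.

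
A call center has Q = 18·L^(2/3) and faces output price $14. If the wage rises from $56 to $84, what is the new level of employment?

L* = 8

From P·MP_L = w with MP_L = 12·L^(-1/3), the labor demand is L(w) = (168/w)^(3).
At w = 56: L = 27. At w = 84: L = 8.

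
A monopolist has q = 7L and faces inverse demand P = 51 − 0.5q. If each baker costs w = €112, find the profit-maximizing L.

Marginal revenue from the inverse demand is MR = 51 − q.
The marginal product is MP_L = 7.
A monopolist hires until marginal revenue product equals the wage: MR·MP_L = w.
(51 − 7L)·7 = 112, so L = 5.

L* = 5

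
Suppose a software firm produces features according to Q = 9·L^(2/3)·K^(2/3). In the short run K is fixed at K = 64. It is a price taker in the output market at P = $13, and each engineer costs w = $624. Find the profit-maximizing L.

L* = 8

With K = 64, MP_L = (2/3)·9·L^(-1/3)·64^(2/3) = 96·L^(-1/3).
Profit maximization for a price taker requires P·MP_L = w: 13·96·L^(-1/3) = 624.
So L^(-1/3) = 0.5, which gives L = 8.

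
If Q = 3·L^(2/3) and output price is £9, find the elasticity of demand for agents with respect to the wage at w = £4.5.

ε = -3

MP_L = (2/3)·3·L^(-1/3), so P·MP_L = w gives 18·L^(-1/3) = w.
Solving, L(w) = (18/w)^(3). This is a constant-elasticity form: L ∝ w^(−3), so ε = −3.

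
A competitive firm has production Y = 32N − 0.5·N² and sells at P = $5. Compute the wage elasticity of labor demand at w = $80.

ε = -1

From P·MP_N = w with MP_N = 32 − N, labor demand is N(w) = 32 − w/5.
dN/dw = −1/(5) = -0.2.
At w = 80, N = 16, so ε = (dN/dw)·(w/N) = (-0.2)·(80/16) = -1.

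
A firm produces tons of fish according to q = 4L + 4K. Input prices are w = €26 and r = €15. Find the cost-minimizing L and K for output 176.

The inputs are perfect substitutes, so the firm uses whichever has the lower cost per unit of output.
Cost per unit of output via L is w/4 = 6.5; via K it is r/4 = 3.75. K is cheaper.
Producing q = 176 with K alone: L = 0, K = 44.

L* = 0, K* = 44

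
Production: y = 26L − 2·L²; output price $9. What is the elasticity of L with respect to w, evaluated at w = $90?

From P·MP_L = w with MP_L = 26 − 4L, labor demand is L(w) = (26 − w/9)/4.
dL/dw = −1/(36) = -1/36.
At w = 90, L = 4, so ε = (dL/dw)·(w/L) = (-1/36)·(90/4) = -0.625.

ε = -0.625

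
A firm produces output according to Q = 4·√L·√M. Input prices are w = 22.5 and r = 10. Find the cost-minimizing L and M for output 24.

Cost minimization requires the marginal rate of technical substitution to equal the input-price ratio: MP_L/MP_M = w/r.
Here MP_L/MP_M = (1/2)·(M/L)/(1/2) = (M/L). Setting this equal to 22.5/10 = 2.25 gives M = 2.25L.
Substituting into Q = 24: 4·L^(1/2)·(2.25L)^(1/2) = 24.
Solving, L = 4 and M = 9.

L* = 4, M* = 9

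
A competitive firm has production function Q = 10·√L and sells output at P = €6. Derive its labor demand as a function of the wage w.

MP_L = (1/2)·10·L^(-1/2) = 5·L^(-1/2).
Setting P·MP_L = w: 30·L^(-1/2) = w.
Solving for L: L^(-1/2) = w/30, so L = (30/w)^(2).

L(w) = 900/w²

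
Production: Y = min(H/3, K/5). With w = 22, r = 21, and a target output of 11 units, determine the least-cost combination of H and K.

H* = 33, K* = 55

With a fixed-proportions technology, the cost-minimizing bundle uses no slack in either input: H/3 = K/5 = Y.
So H = 3·11 = 33 and K = 5·11 = 55.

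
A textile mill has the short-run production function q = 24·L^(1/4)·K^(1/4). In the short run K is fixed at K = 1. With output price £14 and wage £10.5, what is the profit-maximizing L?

L* = 16

With K = 1, MP_L = (1/4)·24·L^(-3/4)·1^(1/4) = 6·L^(-3/4).
Profit maximization for a price taker requires P·MP_L = w: 14·6·L^(-3/4) = 10.5.
So L^(-3/4) = 0.125, which gives L = 16.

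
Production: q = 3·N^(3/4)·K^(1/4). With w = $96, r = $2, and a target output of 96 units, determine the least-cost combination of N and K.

Cost minimization requires the marginal rate of technical substitution to equal the input-price ratio: MP_N/MP_K = w/r.
Here MP_N/MP_K = (3/4)·(K/N)/(1/4) = 3·(K/N). Setting this equal to 96/2 = 48 gives K = 16N.
Substituting into q = 96: 3·N^(3/4)·(16N)^(1/4) = 96.
Solving, N = 16 and K = 256.

N* = 16, K* = 256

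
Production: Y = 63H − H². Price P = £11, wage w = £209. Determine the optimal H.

H* = 22

The marginal product of H is MP_H = 63 − 2H.
A price-taking firm hires until the value of the marginal product equals the wage: P·MP_H = w, so 11·(63 − 2H) = 209.
Then 63 − 2H = 19, giving H = 22.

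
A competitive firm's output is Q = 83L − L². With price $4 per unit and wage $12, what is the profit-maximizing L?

L* = 40

The marginal product of L is MP_L = 83 − 2L.
A price-taking firm hires until the value of the marginal product equals the wage: P·MP_L = w, so 4·(83 − 2L) = 12.
Then 83 − 2L = 3, giving L = 40.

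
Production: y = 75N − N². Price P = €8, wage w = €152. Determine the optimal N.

The marginal product of N is MP_N = 75 − 2N.
A price-taking firm hires until the value of the marginal product equals the wage: P·MP_N = w, so 8·(75 − 2N) = 152.
Then 75 − 2N = 19, giving N = 28.

N* = 28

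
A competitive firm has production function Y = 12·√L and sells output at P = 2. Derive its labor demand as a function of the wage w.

L(w) = 144/w²

MP_L = (1/2)·12·L^(-1/2) = 6·L^(-1/2).
Setting P·MP_L = w: 12·L^(-1/2) = w.
Solving for L: L^(-1/2) = w/12, so L = (12/w)^(2).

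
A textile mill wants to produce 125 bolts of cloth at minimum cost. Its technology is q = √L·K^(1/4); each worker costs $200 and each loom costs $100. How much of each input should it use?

Cost minimization requires the marginal rate of technical substitution to equal the input-price ratio: MP_L/MP_K = w/r.
Here MP_L/MP_K = (1/2)·(K/L)/(1/4) = 2·(K/L). Setting this equal to 200/100 = 2 gives K = L.
Substituting into q = 125: L^(1/2)·(L)^(1/4) = 125.
Solving, L = 625 and K = 625.

L* = 625, K* = 625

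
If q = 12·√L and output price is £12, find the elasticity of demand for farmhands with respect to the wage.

MP_L = (1/2)·12·L^(-1/2), so P·MP_L = w gives 72·L^(-1/2) = w.
Solving, L(w) = (72/w)^(2). This is a constant-elasticity form: L ∝ w^(−2), so ε = −2.

ε = -2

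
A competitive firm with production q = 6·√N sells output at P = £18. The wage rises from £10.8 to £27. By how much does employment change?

ΔN = -21

From P·MP_N = w with MP_N = 3·N^(-1/2), the labor demand is N(w) = (54/w)^(2).
At w = 10.8: N = 25. At w = 27: N = 4.
ΔN = 4 − 25 = -21.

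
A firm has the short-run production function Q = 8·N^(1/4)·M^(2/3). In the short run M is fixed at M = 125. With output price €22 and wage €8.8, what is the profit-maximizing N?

With M = 125, MP_N = (1/4)·8·N^(-3/4)·125^(2/3) = 50·N^(-3/4).
Profit maximization for a price taker requires P·MP_N = w: 22·50·N^(-3/4) = 8.8.
So N^(-3/4) = 0.008, which gives N = 625.

N* = 625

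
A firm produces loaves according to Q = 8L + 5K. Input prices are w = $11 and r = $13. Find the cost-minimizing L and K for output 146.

The inputs are perfect substitutes, so the firm uses whichever has the lower cost per unit of output.
Cost per unit of output via L is w/8 = 1.375; via K it is r/5 = 2.6. L is cheaper.
Producing Q = 146 with L alone: L = 18.25, K = 0.

L* = 18.25, K* = 0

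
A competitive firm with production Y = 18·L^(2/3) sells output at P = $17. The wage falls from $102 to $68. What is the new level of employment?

L* = 27

From P·MP_L = w with MP_L = 12·L^(-1/3), the labor demand is L(w) = (204/w)^(3).
At w = 102: L = 8. At w = 68: L = 27.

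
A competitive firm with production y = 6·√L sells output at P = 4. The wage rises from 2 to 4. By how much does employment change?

From P·MP_L = w with MP_L = 3·L^(-1/2), the labor demand is L(w) = (12/w)^(2).
At w = 2: L = 36. At w = 4: L = 9.
ΔL = 9 − 36 = -27.

ΔL = -27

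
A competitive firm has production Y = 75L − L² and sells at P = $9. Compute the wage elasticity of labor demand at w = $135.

From P·MP_L = w with MP_L = 75 − 2L, labor demand is L(w) = (75 − w/9)/2.
dL/dw = −1/(18) = -1/18.
At w = 135, L = 30, so ε = (dL/dw)·(w/L) = (-1/18)·(135/30) = -0.25.

ε = -0.25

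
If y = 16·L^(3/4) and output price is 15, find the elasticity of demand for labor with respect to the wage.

ε = -4

MP_L = (3/4)·16·L^(-1/4), so P·MP_L = w gives 180·L^(-1/4) = w.
Solving, L(w) = (180/w)^(4). This is a constant-elasticity form: L ∝ w^(−4), so ε = −4.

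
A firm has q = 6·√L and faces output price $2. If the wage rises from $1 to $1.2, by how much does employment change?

From P·MP_L = w with MP_L = 3·L^(-1/2), the labor demand is L(w) = (6/w)^(2).
At w = 1: L = 36. At w = 1.2: L = 25.
ΔL = 25 − 36 = -11.

ΔL = -11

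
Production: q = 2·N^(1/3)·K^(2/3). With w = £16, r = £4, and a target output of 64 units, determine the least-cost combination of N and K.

Cost minimization requires the marginal rate of technical substitution to equal the input-price ratio: MP_N/MP_K = w/r.
Here MP_N/MP_K = (1/3)·(K/N)/(2/3) = 0.5·(K/N). Setting this equal to 16/4 = 4 gives K = 8N.
Substituting into q = 64: 2·N^(1/3)·(8N)^(2/3) = 64.
Solving, N = 8 and K = 64.

N* = 8, K* = 64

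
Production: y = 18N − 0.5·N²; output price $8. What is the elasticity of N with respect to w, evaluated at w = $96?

From P·MP_N = w with MP_N = 18 − N, labor demand is N(w) = 18 − w/8.
dN/dw = −1/(8) = -0.125.
At w = 96, N = 6, so ε = (dN/dw)·(w/N) = (-0.125)·(96/6) = -2.

ε = -2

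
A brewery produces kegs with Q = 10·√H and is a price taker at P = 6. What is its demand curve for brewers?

H(w) = 900/w²

MP_H = (1/2)·10·H^(-1/2) = 5·H^(-1/2).
Setting P·MP_H = w: 30·H^(-1/2) = w.
Solving for H: H^(-1/2) = w/30, so H = (30/w)^(2).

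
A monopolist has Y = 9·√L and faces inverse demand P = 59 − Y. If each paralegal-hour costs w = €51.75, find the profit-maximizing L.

L* = 4

Marginal revenue from the inverse demand is MR = 59 − 2Y.
The marginal product is MP_L = 4.5·L^(-1/2).
A monopolist hires until marginal revenue product equals the wage: MR·MP_L = w.
At L, Y = 9·√L. Substituting and solving: (59 − 18·√L)·4.5·L^(-1/2) = 51.75 gives L = 4.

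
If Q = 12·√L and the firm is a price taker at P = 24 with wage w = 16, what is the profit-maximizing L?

L* = 81

MP_L = (1/2)·12·L^(-1/2) = 6·L^(-1/2).
Profit maximization for a price taker requires P·MP_L = w: 24·6·L^(-1/2) = 16.
So L^(-1/2) = 1/9, which gives L = 81.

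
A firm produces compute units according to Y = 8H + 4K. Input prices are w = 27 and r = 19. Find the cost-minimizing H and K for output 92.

The inputs are perfect substitutes, so the firm uses whichever has the lower cost per unit of output.
Cost per unit of output via H is w/8 = 3.375; via K it is r/4 = 4.75. H is cheaper.
Producing Y = 92 with H alone: H = 11.5, K = 0.

H* = 11.5, K* = 0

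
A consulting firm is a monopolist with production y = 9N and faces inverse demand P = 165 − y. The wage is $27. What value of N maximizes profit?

Marginal revenue from the inverse demand is MR = 165 − 2y.
The marginal product is MP_N = 9.
A monopolist hires until marginal revenue product equals the wage: MR·MP_N = w.
(165 − 18N)·9 = 27, so N = 9.

N* = 9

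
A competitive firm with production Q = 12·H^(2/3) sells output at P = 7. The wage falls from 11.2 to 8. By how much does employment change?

ΔH = 218

From P·MP_H = w with MP_H = 8·H^(-1/3), the labor demand is H(w) = (56/w)^(3).
At w = 11.2: H = 125. At w = 8: H = 343.
ΔH = 343 − 125 = 218.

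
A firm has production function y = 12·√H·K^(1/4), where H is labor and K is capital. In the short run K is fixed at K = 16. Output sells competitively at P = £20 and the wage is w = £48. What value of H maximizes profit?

H* = 25

With K = 16, MP_H = (1/2)·12·H^(-1/2)·16^(1/4) = 12·H^(-1/2).
Profit maximization for a price taker requires P·MP_H = w: 20·12·H^(-1/2) = 48.
So H^(-1/2) = 0.2, which gives H = 25.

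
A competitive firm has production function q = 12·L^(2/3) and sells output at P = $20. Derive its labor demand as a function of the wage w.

MP_L = (2/3)·12·L^(-1/3) = 8·L^(-1/3).
Setting P·MP_L = w: 160·L^(-1/3) = w.
Solving for L: L^(-1/3) = w/160, so L = (160/w)^(3).

L(w) = 4096000/w³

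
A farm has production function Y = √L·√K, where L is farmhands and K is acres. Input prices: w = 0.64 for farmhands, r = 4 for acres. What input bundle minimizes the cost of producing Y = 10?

Cost minimization requires the marginal rate of technical substitution to equal the input-price ratio: MP_L/MP_K = w/r.
Here MP_L/MP_K = (1/2)·(K/L)/(1/2) = (K/L). Setting this equal to 0.64/4 = 0.16 gives K = 0.16L.
Substituting into Y = 10: L^(1/2)·(0.16L)^(1/2) = 10.
Solving, L = 25 and K = 4.

L* = 25, K* = 4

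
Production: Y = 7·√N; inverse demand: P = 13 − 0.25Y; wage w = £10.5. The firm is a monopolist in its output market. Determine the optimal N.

Marginal revenue from the inverse demand is MR = 13 − 0.5Y.
The marginal product is MP_N = 3.5·N^(-1/2).
A monopolist hires until marginal revenue product equals the wage: MR·MP_N = w.
At N, Y = 7·√N. Substituting and solving: (13 − 3.5·√N)·3.5·N^(-1/2) = 10.5 gives N = 4.

N* = 4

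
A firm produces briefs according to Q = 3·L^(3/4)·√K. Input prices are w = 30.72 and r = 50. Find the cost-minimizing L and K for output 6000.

L* = 625, K* = 256

Cost minimization requires the marginal rate of technical substitution to equal the input-price ratio: MP_L/MP_K = w/r.
Here MP_L/MP_K = (3/4)·(K/L)/(1/2) = 1.5·(K/L). Setting this equal to 30.72/50 = 0.6144 gives K = 0.4096L.
Substituting into Q = 6000: 3·L^(3/4)·(0.4096L)^(1/2) = 6000.
Solving, L = 625 and K = 256.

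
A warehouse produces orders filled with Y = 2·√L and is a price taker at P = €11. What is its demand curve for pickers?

MP_L = (1/2)·2·L^(-1/2) = L^(-1/2).
Setting P·MP_L = w: 11·L^(-1/2) = w.
Solving for L: L^(-1/2) = w/11, so L = (11/w)^(2).

L(w) = 121/w²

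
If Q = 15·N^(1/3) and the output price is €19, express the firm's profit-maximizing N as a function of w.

N(w) = (95/w)^(3/2)

MP_N = (1/3)·15·N^(-2/3) = 5·N^(-2/3).
Setting P·MP_N = w: 95·N^(-2/3) = w.
Solving for N: N^(-2/3) = w/95, so N = (95/w)^(3/2).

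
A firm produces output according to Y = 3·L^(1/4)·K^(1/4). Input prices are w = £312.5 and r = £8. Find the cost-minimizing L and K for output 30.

L* = 16, K* = 625

Cost minimization requires the marginal rate of technical substitution to equal the input-price ratio: MP_L/MP_K = w/r.
Here MP_L/MP_K = (1/4)·(K/L)/(1/4) = (K/L). Setting this equal to 312.5/8 = 39.0625 gives K = 39.0625L.
Substituting into Y = 30: 3·L^(1/4)·(39.0625L)^(1/4) = 30.
Solving, L = 16 and K = 625.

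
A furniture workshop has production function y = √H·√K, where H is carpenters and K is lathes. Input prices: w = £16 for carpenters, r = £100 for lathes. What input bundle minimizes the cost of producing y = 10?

H* = 25, K* = 4

Cost minimization requires the marginal rate of technical substitution to equal the input-price ratio: MP_H/MP_K = w/r.
Here MP_H/MP_K = (1/2)·(K/H)/(1/2) = (K/H). Setting this equal to 16/100 = 0.16 gives K = 0.16H.
Substituting into y = 10: H^(1/2)·(0.16H)^(1/2) = 10.
Solving, H = 25 and K = 4.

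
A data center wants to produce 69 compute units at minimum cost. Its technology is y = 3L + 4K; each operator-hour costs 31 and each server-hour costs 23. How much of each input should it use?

L* = 0, K* = 17.25

The inputs are perfect substitutes, so the firm uses whichever has the lower cost per unit of output.
Cost per unit of output via L is w/3 = 31/3; via K it is r/4 = 5.75. K is cheaper.
Producing y = 69 with K alone: L = 0, K = 17.25.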